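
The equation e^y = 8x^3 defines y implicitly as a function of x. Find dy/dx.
Apply d/dx to both sides, remembering that y depends on x. Each occurrence of y therefore brings in a y' = dy/dx via the chain rule.

With F(x, y) equal to the left-hand side minus the right, differentiate F term by term:
  d/dx[-8x^3] = -24x^2
  d/dx[e^(y)] = y'·e^(y)
Adding these up, d/dx[F] = 0 becomes
  (-24x^2) + (e^(y))·y' = 0,
so isolating y',
  dy/dx = -(-24x^2)/(e^(y)) = 24x^2e^(-y)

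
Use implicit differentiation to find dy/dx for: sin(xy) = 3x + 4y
Take d/dx of both sides. Since y is implicitly a function of x, the chain rule attaches a y' = dy/dx factor whenever we differentiate through y.

Set F(x, y) = (left side) − (right side), so the curve is F = 0. Differentiating each term of F:
  d/dx[-3x] = -3
  d/dx[-4y] = -4·y'
  d/dx[sin(xy)] = (x·y' + y)·cos(xy)

Collecting, the y'-free part is the partial derivative in x and the y' coefficient is the partial derivative in y:
  ∂F/∂x = y·cos(xy) - 3
  ∂F/∂y = x·cos(xy) - 4

so d/dx[F(x, y(x))] = ∂F/∂x + (∂F/∂y)·y' = 0. Rearranging,
  dy/dx = -(∂F/∂x)/(∂F/∂y) = -(y·cos(xy) - 3)/(x·cos(xy) - 4) = (-y·cos(xy) + 3)/(x·cos(xy) - 4)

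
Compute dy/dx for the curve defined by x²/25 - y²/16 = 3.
Take d/dx of both sides. Since y is implicitly a function of x, the chain rule attaches a y' = dy/dx factor whenever we differentiate through y.

Set F(x, y) = (left side) − (right side), so the curve is F = 0. Differentiating each term of F:
  d/dx[x^2/25] = 2x/25
  d/dx[-y^2/16] = -y·y'/8
  d/dx[-3] = 0

Collecting, the y'-free part is the partial derivative in x and the y' coefficient is the partial derivative in y:
  ∂F/∂x = 2x/25
  ∂F/∂y = -y/8

so d/dx[F(x, y(x))] = ∂F/∂x + (∂F/∂y)·y' = 0. Rearranging,
  dy/dx = -(∂F/∂x)/(∂F/∂y) = -(2x/25)/(-y/8) = 16x/(25y)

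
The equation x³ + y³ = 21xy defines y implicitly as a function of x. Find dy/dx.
Apply d/dx to both sides, remembering that y depends on x. Each occurrence of y therefore brings in a y' = dy/dx via the chain rule.

With F(x, y) equal to the left-hand side minus the right, differentiate F term by term:
  d/dx[x^3] = 3x^2
  d/dx[-21xy] = -21x·y' - 21y
  d/dx[y^3] = 3y^2·y'
Adding these up, d/dx[F] = 0 becomes
  (3x^2 - 21y) + (-21x + 3y^2)·y' = 0,
so isolating y',
  dy/dx = -(3x^2 - 21y)/(-21x + 3y^2) = (x^2 - 7y)/(7x - y^2)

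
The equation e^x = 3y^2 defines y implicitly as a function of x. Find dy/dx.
Take d/dx of both sides. Since y is implicitly a function of x, the chain rule attaches a y' = dy/dx factor whenever we differentiate through y.

Set F(x, y) = (left side) − (right side), so the curve is F = 0. Differentiating each term of F:
  d/dx[-3y^2] = -6y·y'
  d/dx[e^(x)] = e^(x)

Collecting, the y'-free part is the partial derivative in x and the y' coefficient is the partial derivative in y:
  ∂F/∂x = e^(x)
  ∂F/∂y = -6y

so d/dx[F(x, y(x))] = ∂F/∂x + (∂F/∂y)·y' = 0. Rearranging,
  dy/dx = -(∂F/∂x)/(∂F/∂y) = -(e^(x))/(-6y) = e^(x)/(6y)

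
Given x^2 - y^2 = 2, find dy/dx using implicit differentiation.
Take d/dx of both sides. Since y is implicitly a function of x, the chain rule attaches a y' = dy/dx factor whenever we differentiate through y.

Set F(x, y) = (left side) − (right side), so the curve is F = 0. Differentiating each term of F:
  d/dx[x^2] = 2x
  d/dx[-y^2] = -2y·y'
  d/dx[-2] = 0

Collecting, the y'-free part is the partial derivative in x and the y' coefficient is the partial derivative in y:
  ∂F/∂x = 2x
  ∂F/∂y = -2y

so d/dx[F(x, y(x))] = ∂F/∂x + (∂F/∂y)·y' = 0. Rearranging,
  dy/dx = -(∂F/∂x)/(∂F/∂y) = -(2x)/(-2y) = x/y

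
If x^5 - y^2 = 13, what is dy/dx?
Apply d/dx to both sides, remembering that y depends on x. Each occurrence of y therefore brings in a y' = dy/dx via the chain rule.

With F(x, y) equal to the left-hand side minus the right, differentiate F term by term:
  d/dx[x^5] = 5x^4
  d/dx[-y^2] = -2y·y'
  d/dx[-13] = 0
Adding these up, d/dx[F] = 0 becomes
  (5x^4) + (-2y)·y' = 0,
so isolating y',
  dy/dx = -(5x^4)/(-2y) = 5x^4/(2y)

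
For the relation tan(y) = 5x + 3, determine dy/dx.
Differentiate the relation implicitly: treat y = y(x) and apply the chain rule, so every y-derivative picks up a y' = dy/dx factor.

With everything moved to the left-hand side, differentiate term by term:
  d/dx[-5x] = -5
  d/dx[tan(y)] = y'(tan(y)^2 + 1)
  d/dx[-3] = 0

Separating the contributions that come from x directly and those that come through y:
  without y':      -5
  multiplying y':  tan(y)^2 + 1

so (-5) + (tan(y)^2 + 1)·y' = 0, and therefore
  dy/dx = -(-5)/(tan(y)^2 + 1) = 5cos(y)^2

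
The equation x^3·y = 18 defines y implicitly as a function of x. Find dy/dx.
Apply d/dx to both sides, remembering that y depends on x. Each occurrence of y therefore brings in a y' = dy/dx via the chain rule.

With F(x, y) equal to the left-hand side minus the right, differentiate F term by term:
  d/dx[x^3y] = x^3·y' + 3x^2y
  d/dx[-18] = 0
Adding these up, d/dx[F] = 0 becomes
  (3x^2y) + (x^3)·y' = 0,
so isolating y',
  dy/dx = -(3x^2y)/(x^3) = -3y/x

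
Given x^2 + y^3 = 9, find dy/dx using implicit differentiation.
Apply d/dx to both sides, remembering that y depends on x. Each occurrence of y therefore brings in a y' = dy/dx via the chain rule.

With F(x, y) equal to the left-hand side minus the right, differentiate F term by term:
  d/dx[x^2] = 2x
  d/dx[y^3] = 3y^2·y'
  d/dx[-9] = 0
Adding these up, d/dx[F] = 0 becomes
  (2x) + (3y^2)·y' = 0,
so isolating y',
  dy/dx = -(2x)/(3y^2) = -2x/(3y^2)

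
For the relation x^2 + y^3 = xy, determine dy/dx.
Differentiate both sides with respect to x, treating y as y(x). By the chain rule, any term containing y contributes a factor of y' = dy/dx when we differentiate it.

Move every term to one side and write the relation as F(x, y) = 0. Term by term,
  d/dx[x^2] = 2x
  d/dx[-xy] = -x·y' - y
  d/dx[y^3] = 3y^2·y'

The pieces without y' make up ∂F/∂x and the coefficient of y' is ∂F/∂y:
  ∂F/∂x = 2x - y,
  ∂F/∂y = -x + 3y^2.

Since d/dx[F] = ∂F/∂x + (∂F/∂y)·y' = 0, solve for y':
  (∂F/∂y)·y' = -∂F/∂x
  dy/dx = -(∂F/∂x)/(∂F/∂y) = -(2x - y)/(-x + 3y^2) = (2x - y)/(x - 3y^2)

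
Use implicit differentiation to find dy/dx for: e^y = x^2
Differentiate the relation implicitly: treat y = y(x) and apply the chain rule, so every y-derivative picks up a y' = dy/dx factor.

With everything moved to the left-hand side, differentiate term by term:
  d/dx[-x^2] = -2x
  d/dx[e^(y)] = y'·e^(y)

Separating the contributions that come from x directly and those that come through y:
  without y':      -2x
  multiplying y':  e^(y)

so (-2x) + (e^(y))·y' = 0, and therefore
  dy/dx = -(-2x)/(e^(y)) = 2x·e^(-y)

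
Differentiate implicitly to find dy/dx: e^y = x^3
Differentiate the relation implicitly: treat y = y(x) and apply the chain rule, so every y-derivative picks up a y' = dy/dx factor.

With everything moved to the left-hand side, differentiate term by term:
  d/dx[-x^3] = -3x^2
  d/dx[e^(y)] = y'·e^(y)

Separating the contributions that come from x directly and those that come through y:
  without y':      -3x^2
  multiplying y':  e^(y)

so (-3x^2) + (e^(y))·y' = 0, and therefore
  dy/dx = -(-3x^2)/(e^(y)) = 3x^2e^(-y)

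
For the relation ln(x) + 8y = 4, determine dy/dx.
Take d/dx of both sides. Since y is implicitly a function of x, the chain rule attaches a y' = dy/dx factor whenever we differentiate through y.

Set F(x, y) = (left side) − (right side), so the curve is F = 0. Differentiating each term of F:
  d/dx[8y] = 8·y'
  d/dx[ln(x)] = 1/x
  d/dx[-4] = 0

Collecting, the y'-free part is the partial derivative in x and the y' coefficient is the partial derivative in y:
  ∂F/∂x = 1/x
  ∂F/∂y = 8

so d/dx[F(x, y(x))] = ∂F/∂x + (∂F/∂y)·y' = 0. Rearranging,
  dy/dx = -(∂F/∂x)/(∂F/∂y) = -(1/x)/(8) = -1/(8x)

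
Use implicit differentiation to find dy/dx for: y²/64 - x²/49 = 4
Differentiate both sides with respect to x, treating y as y(x). By the chain rule, any term containing y contributes a factor of y' = dy/dx when we differentiate it.

Move every term to one side and write the relation as F(x, y) = 0. Term by term,
  d/dx[-x^2/49] = -2x/49
  d/dx[y^2/64] = y·y'/32
  d/dx[-4] = 0

The pieces without y' make up ∂F/∂x and the coefficient of y' is ∂F/∂y:
  ∂F/∂x = -2x/49,
  ∂F/∂y = y/32.

Since d/dx[F] = ∂F/∂x + (∂F/∂y)·y' = 0, solve for y':
  (∂F/∂y)·y' = -∂F/∂x
  dy/dx = -(∂F/∂x)/(∂F/∂y) = -(-2x/49)/(y/32) = 64x/(49y)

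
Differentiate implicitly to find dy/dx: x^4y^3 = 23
Differentiate both sides with respect to x, treating y as y(x). By the chain rule, any term containing y contributes a factor of y' = dy/dx when we differentiate it.

Move every term to one side and write the relation as F(x, y) = 0. Term by term,
  d/dx[x^4y^3] = 3x^4y^2·y' + 4x^3y^3
  d/dx[-23] = 0

The pieces without y' make up ∂F/∂x and the coefficient of y' is ∂F/∂y:
  ∂F/∂x = 4x^3y^3,
  ∂F/∂y = 3x^4y^2.

Since d/dx[F] = ∂F/∂x + (∂F/∂y)·y' = 0, solve for y':
  (∂F/∂y)·y' = -∂F/∂x
  dy/dx = -(∂F/∂x)/(∂F/∂y) = -(4x^3y^3)/(3x^4y^2) = -4y/(3x)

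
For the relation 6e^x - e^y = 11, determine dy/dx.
Differentiate both sides with respect to x, treating y as y(x). By the chain rule, any term containing y contributes a factor of y' = dy/dx when we differentiate it.

Move every term to one side and write the relation as F(x, y) = 0. Term by term,
  d/dx[6e^(x)] = 6e^(x)
  d/dx[-e^(y)] = -y'·e^(y)
  d/dx[-11] = 0

The pieces without y' make up ∂F/∂x and the coefficient of y' is ∂F/∂y:
  ∂F/∂x = 6e^(x),
  ∂F/∂y = -e^(y).

Since d/dx[F] = ∂F/∂x + (∂F/∂y)·y' = 0, solve for y':
  (∂F/∂y)·y' = -∂F/∂x
  dy/dx = -(∂F/∂x)/(∂F/∂y) = -(6e^(x))/(-e^(y)) = 6e^(x - y)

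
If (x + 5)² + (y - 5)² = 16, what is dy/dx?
Differentiate both sides with respect to x, treating y as y(x). By the chain rule, any term containing y contributes a factor of y' = dy/dx when we differentiate it.

Move every term to one side and write the relation as F(x, y) = 0. Term by term,
  d/dx[(x + 5)^2] = 2x + 10
  d/dx[(y - 5)^2] = 2·y'(y - 5)
  d/dx[-16] = 0

The pieces without y' make up ∂F/∂x and the coefficient of y' is ∂F/∂y:
  ∂F/∂x = 2x + 10,
  ∂F/∂y = 2y - 10.

Since d/dx[F] = ∂F/∂x + (∂F/∂y)·y' = 0, solve for y':
  (∂F/∂y)·y' = -∂F/∂x
  dy/dx = -(∂F/∂x)/(∂F/∂y) = -(2x + 10)/(2y - 10) = (-x - 5)/(y - 5)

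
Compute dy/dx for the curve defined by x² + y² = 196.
Differentiate both sides with respect to x, treating y as y(x). By the chain rule, any term containing y contributes a factor of y' = dy/dx when we differentiate it.

Move every term to one side and write the relation as F(x, y) = 0. Term by term,
  d/dx[x^2] = 2x
  d/dx[y^2] = 2y·y'
  d/dx[-196] = 0

The pieces without y' make up ∂F/∂x and the coefficient of y' is ∂F/∂y:
  ∂F/∂x = 2x,
  ∂F/∂y = 2y.

Since d/dx[F] = ∂F/∂x + (∂F/∂y)·y' = 0, solve for y':
  (∂F/∂y)·y' = -∂F/∂x
  dy/dx = -(∂F/∂x)/(∂F/∂y) = -(2x)/(2y) = -x/y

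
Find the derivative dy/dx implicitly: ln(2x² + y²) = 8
Apply d/dx to both sides, remembering that y depends on x. Each occurrence of y therefore brings in a y' = dy/dx via the chain rule.

With F(x, y) equal to the left-hand side minus the right, differentiate F term by term:
  d/dx[ln(2x^2 + y^2)] = (4x + 2y·y')/(2x^2 + y^2)
  d/dx[-8] = 0
Adding these up, d/dx[F] = 0 becomes
  (4x/(2x^2 + y^2)) + (2y/(2x^2 + y^2))·y' = 0,
so isolating y',
  dy/dx = -(4x/(2x^2 + y^2))/(2y/(2x^2 + y^2)) = -2x/y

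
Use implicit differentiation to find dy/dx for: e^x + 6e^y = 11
Differentiate both sides with respect to x, treating y as y(x). By the chain rule, any term containing y contributes a factor of y' = dy/dx when we differentiate it.

Move every term to one side and write the relation as F(x, y) = 0. Term by term,
  d/dx[e^(x)] = e^(x)
  d/dx[6e^(y)] = 6·y'·e^(y)
  d/dx[-11] = 0

The pieces without y' make up ∂F/∂x and the coefficient of y' is ∂F/∂y:
  ∂F/∂x = e^(x),
  ∂F/∂y = 6e^(y).

Since d/dx[F] = ∂F/∂x + (∂F/∂y)·y' = 0, solve for y':
  (∂F/∂y)·y' = -∂F/∂x
  dy/dx = -(∂F/∂x)/(∂F/∂y) = -(e^(x))/(6e^(y)) = -e^(x - y)/6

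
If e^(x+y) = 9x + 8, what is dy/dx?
Take d/dx of both sides. Since y is implicitly a function of x, the chain rule attaches a y' = dy/dx factor whenever we differentiate through y.

Set F(x, y) = (left side) − (right side), so the curve is F = 0. Differentiating each term of F:
  d/dx[-9x] = -9
  d/dx[e^(x + y)] = (y' + 1)·e^(x + y)
  d/dx[-8] = 0

Collecting, the y'-free part is the partial derivative in x and the y' coefficient is the partial derivative in y:
  ∂F/∂x = e^(x + y) - 9
  ∂F/∂y = e^(x + y)

so d/dx[F(x, y(x))] = ∂F/∂x + (∂F/∂y)·y' = 0. Rearranging,
  dy/dx = -(∂F/∂x)/(∂F/∂y) = -(e^(x + y) - 9)/(e^(x + y)) = 9e^(-x - y) - 1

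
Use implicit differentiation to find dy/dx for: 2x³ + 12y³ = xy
Take d/dx of both sides. Since y is implicitly a function of x, the chain rule attaches a y' = dy/dx factor whenever we differentiate through y.

Set F(x, y) = (left side) − (right side), so the curve is F = 0. Differentiating each term of F:
  d/dx[2x^3] = 6x^2
  d/dx[-xy] = -x·y' - y
  d/dx[12y^3] = 36y^2·y'

Collecting, the y'-free part is the partial derivative in x and the y' coefficient is the partial derivative in y:
  ∂F/∂x = 6x^2 - y
  ∂F/∂y = -x + 36y^2

so d/dx[F(x, y(x))] = ∂F/∂x + (∂F/∂y)·y' = 0. Rearranging,
  dy/dx = -(∂F/∂x)/(∂F/∂y) = -(6x^2 - y)/(-x + 36y^2) = (6x^2 - y)/(x - 36y^2)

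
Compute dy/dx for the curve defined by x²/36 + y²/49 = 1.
Differentiate both sides with respect to x, treating y as y(x). By the chain rule, any term containing y contributes a factor of y' = dy/dx when we differentiate it.

Move every term to one side and write the relation as F(x, y) = 0. Term by term,
  d/dx[x^2/36] = x/18
  d/dx[y^2/49] = 2y·y'/49
  d/dx[-1] = 0

The pieces without y' make up ∂F/∂x and the coefficient of y' is ∂F/∂y:
  ∂F/∂x = x/18,
  ∂F/∂y = 2y/49.

Since d/dx[F] = ∂F/∂x + (∂F/∂y)·y' = 0, solve for y':
  (∂F/∂y)·y' = -∂F/∂x
  dy/dx = -(∂F/∂x)/(∂F/∂y) = -(x/18)/(2y/49) = -49x/(36y)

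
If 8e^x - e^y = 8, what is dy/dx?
Apply d/dx to both sides, remembering that y depends on x. Each occurrence of y therefore brings in a y' = dy/dx via the chain rule.

With F(x, y) equal to the left-hand side minus the right, differentiate F term by term:
  d/dx[8e^(x)] = 8e^(x)
  d/dx[-e^(y)] = -y'·e^(y)
  d/dx[-8] = 0
Adding these up, d/dx[F] = 0 becomes
  (8e^(x)) + (-e^(y))·y' = 0,
so isolating y',
  dy/dx = -(8e^(x))/(-e^(y)) = 8e^(x - y)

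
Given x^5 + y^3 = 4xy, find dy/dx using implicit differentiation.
Differentiate the relation implicitly: treat y = y(x) and apply the chain rule, so every y-derivative picks up a y' = dy/dx factor.

With everything moved to the left-hand side, differentiate term by term:
  d/dx[x^5] = 5x^4
  d/dx[-4xy] = -4x·y' - 4y
  d/dx[y^3] = 3y^2·y'

Separating the contributions that come from x directly and those that come through y:
  without y':      5x^4 - 4y
  multiplying y':  -4x + 3y^2

so (5x^4 - 4y) + (-4x + 3y^2)·y' = 0, and therefore
  dy/dx = -(5x^4 - 4y)/(-4x + 3y^2) = (5x^4 - 4y)/(4x - 3y^2)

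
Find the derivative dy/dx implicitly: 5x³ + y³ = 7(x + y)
Apply d/dx to both sides, remembering that y depends on x. Each occurrence of y therefore brings in a y' = dy/dx via the chain rule.

With F(x, y) equal to the left-hand side minus the right, differentiate F term by term:
  d/dx[5x^3] = 15x^2
  d/dx[-7x] = -7
  d/dx[y^3] = 3y^2·y'
  d/dx[-7y] = -7·y'
Adding these up, d/dx[F] = 0 becomes
  (15x^2 - 7) + (3y^2 - 7)·y' = 0,
so isolating y',
  dy/dx = -(15x^2 - 7)/(3y^2 - 7) = (7 - 15x^2)/(3y^2 - 7)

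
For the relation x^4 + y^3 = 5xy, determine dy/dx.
Differentiate the relation implicitly: treat y = y(x) and apply the chain rule, so every y-derivative picks up a y' = dy/dx factor.

With everything moved to the left-hand side, differentiate term by term:
  d/dx[x^4] = 4x^3
  d/dx[-5xy] = -5x·y' - 5y
  d/dx[y^3] = 3y^2·y'

Separating the contributions that come from x directly and those that come through y:
  without y':      4x^3 - 5y
  multiplying y':  -5x + 3y^2

so (4x^3 - 5y) + (-5x + 3y^2)·y' = 0, and therefore
  dy/dx = -(4x^3 - 5y)/(-5x + 3y^2) = (4x^3 - 5y)/(5x - 3y^2)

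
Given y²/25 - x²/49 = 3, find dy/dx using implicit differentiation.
Apply d/dx to both sides, remembering that y depends on x. Each occurrence of y therefore brings in a y' = dy/dx via the chain rule.

With F(x, y) equal to the left-hand side minus the right, differentiate F term by term:
  d/dx[-x^2/49] = -2x/49
  d/dx[y^2/25] = 2y·y'/25
  d/dx[-3] = 0
Adding these up, d/dx[F] = 0 becomes
  (-2x/49) + (2y/25)·y' = 0,
so isolating y',
  dy/dx = -(-2x/49)/(2y/25) = 25x/(49y)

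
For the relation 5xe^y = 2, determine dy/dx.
Apply d/dx to both sides, remembering that y depends on x. Each occurrence of y therefore brings in a y' = dy/dx via the chain rule.

With F(x, y) equal to the left-hand side minus the right, differentiate F term by term:
  d/dx[5x·e^(y)] = 5x·y'·e^(y) + 5e^(y)
  d/dx[-2] = 0
Adding these up, d/dx[F] = 0 becomes
  (5e^(y)) + (5x·e^(y))·y' = 0,
so isolating y',
  dy/dx = -(5e^(y))/(5x·e^(y)) = -1/x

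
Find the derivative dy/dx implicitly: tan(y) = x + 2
Differentiate the relation implicitly: treat y = y(x) and apply the chain rule, so every y-derivative picks up a y' = dy/dx factor.

With everything moved to the left-hand side, differentiate term by term:
  d/dx[-x] = -1
  d/dx[tan(y)] = y'(tan(y)^2 + 1)
  d/dx[-2] = 0

Separating the contributions that come from x directly and those that come through y:
  without y':      -1
  multiplying y':  tan(y)^2 + 1

so (-1) + (tan(y)^2 + 1)·y' = 0, and therefore
  dy/dx = -(-1)/(tan(y)^2 + 1) = cos(y)^2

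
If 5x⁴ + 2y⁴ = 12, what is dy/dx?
Take d/dx of both sides. Since y is implicitly a function of x, the chain rule attaches a y' = dy/dx factor whenever we differentiate through y.

Set F(x, y) = (left side) − (right side), so the curve is F = 0. Differentiating each term of F:
  d/dx[5x^4] = 20x^3
  d/dx[2y^4] = 8y^3·y'
  d/dx[-12] = 0

Collecting, the y'-free part is the partial derivative in x and the y' coefficient is the partial derivative in y:
  ∂F/∂x = 20x^3
  ∂F/∂y = 8y^3

so d/dx[F(x, y(x))] = ∂F/∂x + (∂F/∂y)·y' = 0. Rearranging,
  dy/dx = -(∂F/∂x)/(∂F/∂y) = -(20x^3)/(8y^3) = -5x^3/(2y^3)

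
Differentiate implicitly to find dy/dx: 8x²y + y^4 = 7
Differentiate both sides with respect to x, treating y as y(x). By the chain rule, any term containing y contributes a factor of y' = dy/dx when we differentiate it.

Move every term to one side and write the relation as F(x, y) = 0. Term by term,
  d/dx[8x^2y] = 8x^2·y' + 16xy
  d/dx[y^4] = 4y^3·y'
  d/dx[-7] = 0

The pieces without y' make up ∂F/∂x and the coefficient of y' is ∂F/∂y:
  ∂F/∂x = 16xy,
  ∂F/∂y = 8x^2 + 4y^3.

Since d/dx[F] = ∂F/∂x + (∂F/∂y)·y' = 0, solve for y':
  (∂F/∂y)·y' = -∂F/∂x
  dy/dx = -(∂F/∂x)/(∂F/∂y) = -(16xy)/(8x^2 + 4y^3) = -4xy/(2x^2 + y^3)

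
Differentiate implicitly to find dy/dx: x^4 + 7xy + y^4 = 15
Apply d/dx to both sides, remembering that y depends on x. Each occurrence of y therefore brings in a y' = dy/dx via the chain rule.

With F(x, y) equal to the left-hand side minus the right, differentiate F term by term:
  d/dx[x^4] = 4x^3
  d/dx[7xy] = 7x·y' + 7y
  d/dx[y^4] = 4y^3·y'
  d/dx[-15] = 0
Adding these up, d/dx[F] = 0 becomes
  (4x^3 + 7y) + (7x + 4y^3)·y' = 0,
so isolating y',
  dy/dx = -(4x^3 + 7y)/(7x + 4y^3) = (-4x^3 - 7y)/(7x + 4y^3)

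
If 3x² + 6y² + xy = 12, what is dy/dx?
Apply d/dx to both sides, remembering that y depends on x. Each occurrence of y therefore brings in a y' = dy/dx via the chain rule.

With F(x, y) equal to the left-hand side minus the right, differentiate F term by term:
  d/dx[3x^2] = 6x
  d/dx[xy] = x·y' + y
  d/dx[6y^2] = 12y·y'
  d/dx[-12] = 0
Adding these up, d/dx[F] = 0 becomes
  (6x + y) + (x + 12y)·y' = 0,
so isolating y',
  dy/dx = -(6x + y)/(x + 12y) = (-6x - y)/(x + 12y)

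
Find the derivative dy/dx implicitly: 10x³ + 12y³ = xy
Apply d/dx to both sides, remembering that y depends on x. Each occurrence of y therefore brings in a y' = dy/dx via the chain rule.

With F(x, y) equal to the left-hand side minus the right, differentiate F term by term:
  d/dx[10x^3] = 30x^2
  d/dx[-xy] = -x·y' - y
  d/dx[12y^3] = 36y^2·y'
Adding these up, d/dx[F] = 0 becomes
  (30x^2 - y) + (-x + 36y^2)·y' = 0,
so isolating y',
  dy/dx = -(30x^2 - y)/(-x + 36y^2) = (30x^2 - y)/(x - 36y^2)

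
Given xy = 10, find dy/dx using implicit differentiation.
Take d/dx of both sides. Since y is implicitly a function of x, the chain rule attaches a y' = dy/dx factor whenever we differentiate through y.

Set F(x, y) = (left side) − (right side), so the curve is F = 0. Differentiating each term of F:
  d/dx[xy] = x·y' + y
  d/dx[-10] = 0

Collecting, the y'-free part is the partial derivative in x and the y' coefficient is the partial derivative in y:
  ∂F/∂x = y
  ∂F/∂y = x

so d/dx[F(x, y(x))] = ∂F/∂x + (∂F/∂y)·y' = 0. Rearranging,
  dy/dx = -(∂F/∂x)/(∂F/∂y) = -(y)/(x) = -y/x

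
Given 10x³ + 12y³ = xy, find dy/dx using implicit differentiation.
Differentiate both sides with respect to x, treating y as y(x). By the chain rule, any term containing y contributes a factor of y' = dy/dx when we differentiate it.

Move every term to one side and write the relation as F(x, y) = 0. Term by term,
  d/dx[10x^3] = 30x^2
  d/dx[-xy] = -x·y' - y
  d/dx[12y^3] = 36y^2·y'

The pieces without y' make up ∂F/∂x and the coefficient of y' is ∂F/∂y:
  ∂F/∂x = 30x^2 - y,
  ∂F/∂y = -x + 36y^2.

Since d/dx[F] = ∂F/∂x + (∂F/∂y)·y' = 0, solve for y':
  (∂F/∂y)·y' = -∂F/∂x
  dy/dx = -(∂F/∂x)/(∂F/∂y) = -(30x^2 - y)/(-x + 36y^2) = (30x^2 - y)/(x - 36y^2)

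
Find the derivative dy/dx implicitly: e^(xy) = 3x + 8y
Differentiate the relation implicitly: treat y = y(x) and apply the chain rule, so every y-derivative picks up a y' = dy/dx factor.

With everything moved to the left-hand side, differentiate term by term:
  d/dx[-3x] = -3
  d/dx[-8y] = -8·y'
  d/dx[e^(xy)] = (x·y' + y)·e^(xy)

Separating the contributions that come from x directly and those that come through y:
  without y':      y·e^(xy) - 3
  multiplying y':  x·e^(xy) - 8

so (y·e^(xy) - 3) + (x·e^(xy) - 8)·y' = 0, and therefore
  dy/dx = -(y·e^(xy) - 3)/(x·e^(xy) - 8) = (-y·e^(xy) + 3)/(x·e^(xy) - 8)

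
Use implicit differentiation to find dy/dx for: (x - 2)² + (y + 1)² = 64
Differentiate the relation implicitly: treat y = y(x) and apply the chain rule, so every y-derivative picks up a y' = dy/dx factor.

With everything moved to the left-hand side, differentiate term by term:
  d/dx[(x - 2)^2] = 2x - 4
  d/dx[(y + 1)^2] = 2·y'(y + 1)
  d/dx[-64] = 0

Separating the contributions that come from x directly and those that come through y:
  without y':      2x - 4
  multiplying y':  2y + 2

so (2x - 4) + (2y + 2)·y' = 0, and therefore
  dy/dx = -(2x - 4)/(2y + 2) = (2 - x)/(y + 1)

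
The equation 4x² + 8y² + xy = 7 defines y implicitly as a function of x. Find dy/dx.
Apply d/dx to both sides, remembering that y depends on x. Each occurrence of y therefore brings in a y' = dy/dx via the chain rule.

With F(x, y) equal to the left-hand side minus the right, differentiate F term by term:
  d/dx[4x^2] = 8x
  d/dx[xy] = x·y' + y
  d/dx[8y^2] = 16y·y'
  d/dx[-7] = 0
Adding these up, d/dx[F] = 0 becomes
  (8x + y) + (x + 16y)·y' = 0,
so isolating y',
  dy/dx = -(8x + y)/(x + 16y) = (-8x - y)/(x + 16y)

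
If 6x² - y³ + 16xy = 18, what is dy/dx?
Differentiate the relation implicitly: treat y = y(x) and apply the chain rule, so every y-derivative picks up a y' = dy/dx factor.

With everything moved to the left-hand side, differentiate term by term:
  d/dx[6x^2] = 12x
  d/dx[16xy] = 16x·y' + 16y
  d/dx[-y^3] = -3y^2·y'
  d/dx[-18] = 0

Separating the contributions that come from x directly and those that come through y:
  without y':      12x + 16y
  multiplying y':  16x - 3y^2

so (12x + 16y) + (16x - 3y^2)·y' = 0, and therefore
  dy/dx = -(12x + 16y)/(16x - 3y^2) = 4(-3x - 4y)/(16x - 3y^2)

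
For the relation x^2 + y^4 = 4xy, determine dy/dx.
Apply d/dx to both sides, remembering that y depends on x. Each occurrence of y therefore brings in a y' = dy/dx via the chain rule.

With F(x, y) equal to the left-hand side minus the right, differentiate F term by term:
  d/dx[x^2] = 2x
  d/dx[-4xy] = -4x·y' - 4y
  d/dx[y^4] = 4y^3·y'
Adding these up, d/dx[F] = 0 becomes
  (2x - 4y) + (-4x + 4y^3)·y' = 0,
so isolating y',
  dy/dx = -(2x - 4y)/(-4x + 4y^3) = (x/2 - y)/(x - y^3)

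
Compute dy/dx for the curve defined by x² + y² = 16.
Apply d/dx to both sides, remembering that y depends on x. Each occurrence of y therefore brings in a y' = dy/dx via the chain rule.

With F(x, y) equal to the left-hand side minus the right, differentiate F term by term:
  d/dx[x^2] = 2x
  d/dx[y^2] = 2y·y'
  d/dx[-16] = 0
Adding these up, d/dx[F] = 0 becomes
  (2x) + (2y)·y' = 0,
so isolating y',
  dy/dx = -(2x)/(2y) = -x/y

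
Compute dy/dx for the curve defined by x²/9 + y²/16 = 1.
Apply d/dx to both sides, remembering that y depends on x. Each occurrence of y therefore brings in a y' = dy/dx via the chain rule.

With F(x, y) equal to the left-hand side minus the right, differentiate F term by term:
  d/dx[x^2/9] = 2x/9
  d/dx[y^2/16] = y·y'/8
  d/dx[-1] = 0
Adding these up, d/dx[F] = 0 becomes
  (2x/9) + (y/8)·y' = 0,
so isolating y',
  dy/dx = -(2x/9)/(y/8) = -16x/(9y)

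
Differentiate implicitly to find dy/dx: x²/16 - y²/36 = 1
Apply d/dx to both sides, remembering that y depends on x. Each occurrence of y therefore brings in a y' = dy/dx via the chain rule.

With F(x, y) equal to the left-hand side minus the right, differentiate F term by term:
  d/dx[x^2/16] = x/8
  d/dx[-y^2/36] = -y·y'/18
  d/dx[-1] = 0
Adding these up, d/dx[F] = 0 becomes
  (x/8) + (-y/18)·y' = 0,
so isolating y',
  dy/dx = -(x/8)/(-y/18) = 9x/(4y)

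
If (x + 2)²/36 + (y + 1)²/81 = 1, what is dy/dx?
Differentiate the relation implicitly: treat y = y(x) and apply the chain rule, so every y-derivative picks up a y' = dy/dx factor.

With everything moved to the left-hand side, differentiate term by term:
  d/dx[(x + 2)^2/36] = x/18 + 1/9
  d/dx[(y + 1)^2/81] = 2·y'(y + 1)/81
  d/dx[-1] = 0

Separating the contributions that come from x directly and those that come through y:
  without y':      x/18 + 1/9
  multiplying y':  2y/81 + 2/81

so (x/18 + 1/9) + (2y/81 + 2/81)·y' = 0, and therefore
  dy/dx = -(x/18 + 1/9)/(2y/81 + 2/81)
        = -((x + 2)/18)/(2(y + 1)/81) = 9(-x - 2)/(4(y + 1))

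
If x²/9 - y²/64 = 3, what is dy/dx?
Take d/dx of both sides. Since y is implicitly a function of x, the chain rule attaches a y' = dy/dx factor whenever we differentiate through y.

Set F(x, y) = (left side) − (right side), so the curve is F = 0. Differentiating each term of F:
  d/dx[x^2/9] = 2x/9
  d/dx[-y^2/64] = -y·y'/32
  d/dx[-3] = 0

Collecting, the y'-free part is the partial derivative in x and the y' coefficient is the partial derivative in y:
  ∂F/∂x = 2x/9
  ∂F/∂y = -y/32

so d/dx[F(x, y(x))] = ∂F/∂x + (∂F/∂y)·y' = 0. Rearranging,
  dy/dx = -(∂F/∂x)/(∂F/∂y) = -(2x/9)/(-y/32) = 64x/(9y)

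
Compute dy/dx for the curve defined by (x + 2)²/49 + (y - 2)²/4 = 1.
Differentiate both sides with respect to x, treating y as y(x). By the chain rule, any term containing y contributes a factor of y' = dy/dx when we differentiate it.

Move every term to one side and write the relation as F(x, y) = 0. Term by term,
  d/dx[(x + 2)^2/49] = 2x/49 + 4/49
  d/dx[(y - 2)^2/4] = y'(y - 2)/2
  d/dx[-1] = 0

The pieces without y' make up ∂F/∂x and the coefficient of y' is ∂F/∂y:
  ∂F/∂x = 2x/49 + 4/49,
  ∂F/∂y = y/2 - 1.

Since d/dx[F] = ∂F/∂x + (∂F/∂y)·y' = 0, solve for y':
  (∂F/∂y)·y' = -∂F/∂x
  dy/dx = -(∂F/∂x)/(∂F/∂y) = -(2x/49 + 4/49)/(y/2 - 1)
        = -(2(x + 2)/49)/((y - 2)/2) = 4(-x - 2)/(49(y - 2))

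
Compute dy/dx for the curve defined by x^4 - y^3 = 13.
Apply d/dx to both sides, remembering that y depends on x. Each occurrence of y therefore brings in a y' = dy/dx via the chain rule.

With F(x, y) equal to the left-hand side minus the right, differentiate F term by term:
  d/dx[x^4] = 4x^3
  d/dx[-y^3] = -3y^2·y'
  d/dx[-13] = 0
Adding these up, d/dx[F] = 0 becomes
  (4x^3) + (-3y^2)·y' = 0,
so isolating y',
  dy/dx = -(4x^3)/(-3y^2) = 4x^3/(3y^2)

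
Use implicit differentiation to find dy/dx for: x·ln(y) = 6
Differentiate the relation implicitly: treat y = y(x) and apply the chain rule, so every y-derivative picks up a y' = dy/dx factor.

With everything moved to the left-hand side, differentiate term by term:
  d/dx[x·ln(y)] = x·y'/y + ln(y)
  d/dx[-6] = 0

Separating the contributions that come from x directly and those that come through y:
  without y':      ln(y)
  multiplying y':  x/y

so (ln(y)) + (x/y)·y' = 0, and therefore
  dy/dx = -(ln(y))/(x/y) = -y·ln(y)/x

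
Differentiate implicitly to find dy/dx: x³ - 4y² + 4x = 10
Differentiate the relation implicitly: treat y = y(x) and apply the chain rule, so every y-derivative picks up a y' = dy/dx factor.

With everything moved to the left-hand side, differentiate term by term:
  d/dx[x^3] = 3x^2
  d/dx[4x] = 4
  d/dx[-4y^2] = -8y·y'
  d/dx[-10] = 0

Separating the contributions that come from x directly and those that come through y:
  without y':      3x^2 + 4
  multiplying y':  -8y

so (3x^2 + 4) + (-8y)·y' = 0, and therefore
  dy/dx = -(3x^2 + 4)/(-8y) = (3x^2 + 4)/(8y)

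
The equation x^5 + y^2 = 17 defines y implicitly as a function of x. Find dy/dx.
Apply d/dx to both sides, remembering that y depends on x. Each occurrence of y therefore brings in a y' = dy/dx via the chain rule.

With F(x, y) equal to the left-hand side minus the right, differentiate F term by term:
  d/dx[x^5] = 5x^4
  d/dx[y^2] = 2y·y'
  d/dx[-17] = 0
Adding these up, d/dx[F] = 0 becomes
  (5x^4) + (2y)·y' = 0,
so isolating y',
  dy/dx = -(5x^4)/(2y) = -5x^4/(2y)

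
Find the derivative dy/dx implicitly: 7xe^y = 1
Apply d/dx to both sides, remembering that y depends on x. Each occurrence of y therefore brings in a y' = dy/dx via the chain rule.

With F(x, y) equal to the left-hand side minus the right, differentiate F term by term:
  d/dx[7x·e^(y)] = 7x·y'·e^(y) + 7e^(y)
  d/dx[-1] = 0
Adding these up, d/dx[F] = 0 becomes
  (7e^(y)) + (7x·e^(y))·y' = 0,
so isolating y',
  dy/dx = -(7e^(y))/(7x·e^(y)) = -1/x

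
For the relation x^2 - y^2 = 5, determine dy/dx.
Take d/dx of both sides. Since y is implicitly a function of x, the chain rule attaches a y' = dy/dx factor whenever we differentiate through y.

Set F(x, y) = (left side) − (right side), so the curve is F = 0. Differentiating each term of F:
  d/dx[x^2] = 2x
  d/dx[-y^2] = -2y·y'
  d/dx[-5] = 0

Collecting, the y'-free part is the partial derivative in x and the y' coefficient is the partial derivative in y:
  ∂F/∂x = 2x
  ∂F/∂y = -2y

so d/dx[F(x, y(x))] = ∂F/∂x + (∂F/∂y)·y' = 0. Rearranging,
  dy/dx = -(∂F/∂x)/(∂F/∂y) = -(2x)/(-2y) = x/y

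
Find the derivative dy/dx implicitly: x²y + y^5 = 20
Differentiate both sides with respect to x, treating y as y(x). By the chain rule, any term containing y contributes a factor of y' = dy/dx when we differentiate it.

Move every term to one side and write the relation as F(x, y) = 0. Term by term,
  d/dx[x^2y] = x^2·y' + 2xy
  d/dx[y^5] = 5y^4·y'
  d/dx[-20] = 0

The pieces without y' make up ∂F/∂x and the coefficient of y' is ∂F/∂y:
  ∂F/∂x = 2xy,
  ∂F/∂y = x^2 + 5y^4.

Since d/dx[F] = ∂F/∂x + (∂F/∂y)·y' = 0, solve for y':
  (∂F/∂y)·y' = -∂F/∂x
  dy/dx = -(∂F/∂x)/(∂F/∂y) = -(2xy)/(x^2 + 5y^4) = -2xy/(x^2 + 5y^4)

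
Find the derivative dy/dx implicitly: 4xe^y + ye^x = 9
Differentiate the relation implicitly: treat y = y(x) and apply the chain rule, so every y-derivative picks up a y' = dy/dx factor.

With everything moved to the left-hand side, differentiate term by term:
  d/dx[4x·e^(y)] = 4x·y'·e^(y) + 4e^(y)
  d/dx[y·e^(x)] = y·e^(x) + y'·e^(x)
  d/dx[-9] = 0

Separating the contributions that come from x directly and those that come through y:
  without y':      y·e^(x) + 4e^(y)
  multiplying y':  4x·e^(y) + e^(x)

so (y·e^(x) + 4e^(y)) + (4x·e^(y) + e^(x))·y' = 0, and therefore
  dy/dx = -(y·e^(x) + 4e^(y))/(4x·e^(y) + e^(x)) = (-y·e^(x) - 4e^(y))/(4x·e^(y) + e^(x))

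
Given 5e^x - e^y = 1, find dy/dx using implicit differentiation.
Differentiate both sides with respect to x, treating y as y(x). By the chain rule, any term containing y contributes a factor of y' = dy/dx when we differentiate it.

Move every term to one side and write the relation as F(x, y) = 0. Term by term,
  d/dx[5e^(x)] = 5e^(x)
  d/dx[-e^(y)] = -y'·e^(y)
  d/dx[-1] = 0

The pieces without y' make up ∂F/∂x and the coefficient of y' is ∂F/∂y:
  ∂F/∂x = 5e^(x),
  ∂F/∂y = -e^(y).

Since d/dx[F] = ∂F/∂x + (∂F/∂y)·y' = 0, solve for y':
  (∂F/∂y)·y' = -∂F/∂x
  dy/dx = -(∂F/∂x)/(∂F/∂y) = -(5e^(x))/(-e^(y)) = 5e^(x - y)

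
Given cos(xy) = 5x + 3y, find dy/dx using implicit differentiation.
Apply d/dx to both sides, remembering that y depends on x. Each occurrence of y therefore brings in a y' = dy/dx via the chain rule.

With F(x, y) equal to the left-hand side minus the right, differentiate F term by term:
  d/dx[-5x] = -5
  d/dx[-3y] = -3·y'
  d/dx[cos(xy)] = -(x·y' + y)·sin(xy)
Adding these up, d/dx[F] = 0 becomes
  (-y·sin(xy) - 5) + (-x·sin(xy) - 3)·y' = 0,
so isolating y',
  dy/dx = -(-y·sin(xy) - 5)/(-x·sin(xy) - 3) = -(y·sin(xy) + 5)/(x·sin(xy) + 3)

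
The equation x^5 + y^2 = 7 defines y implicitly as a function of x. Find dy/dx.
Take d/dx of both sides. Since y is implicitly a function of x, the chain rule attaches a y' = dy/dx factor whenever we differentiate through y.

Set F(x, y) = (left side) − (right side), so the curve is F = 0. Differentiating each term of F:
  d/dx[x^5] = 5x^4
  d/dx[y^2] = 2y·y'
  d/dx[-7] = 0

Collecting, the y'-free part is the partial derivative in x and the y' coefficient is the partial derivative in y:
  ∂F/∂x = 5x^4
  ∂F/∂y = 2y

so d/dx[F(x, y(x))] = ∂F/∂x + (∂F/∂y)·y' = 0. Rearranging,
  dy/dx = -(∂F/∂x)/(∂F/∂y) = -(5x^4)/(2y) = -5x^4/(2y)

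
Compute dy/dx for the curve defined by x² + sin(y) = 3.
Apply d/dx to both sides, remembering that y depends on x. Each occurrence of y therefore brings in a y' = dy/dx via the chain rule.

With F(x, y) equal to the left-hand side minus the right, differentiate F term by term:
  d/dx[x^2] = 2x
  d/dx[sin(y)] = y'·cos(y)
  d/dx[-3] = 0
Adding these up, d/dx[F] = 0 becomes
  (2x) + (cos(y))·y' = 0,
so isolating y',
  dy/dx = -(2x)/(cos(y)) = -2x/cos(y)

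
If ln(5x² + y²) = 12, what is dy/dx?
Differentiate both sides with respect to x, treating y as y(x). By the chain rule, any term containing y contributes a factor of y' = dy/dx when we differentiate it.

Move every term to one side and write the relation as F(x, y) = 0. Term by term,
  d/dx[ln(5x^2 + y^2)] = (10x + 2y·y')/(5x^2 + y^2)
  d/dx[-12] = 0

The pieces without y' make up ∂F/∂x and the coefficient of y' is ∂F/∂y:
  ∂F/∂x = 10x/(5x^2 + y^2),
  ∂F/∂y = 2y/(5x^2 + y^2).

Since d/dx[F] = ∂F/∂x + (∂F/∂y)·y' = 0, solve for y':
  (∂F/∂y)·y' = -∂F/∂x
  dy/dx = -(∂F/∂x)/(∂F/∂y) = -(10x/(5x^2 + y^2))/(2y/(5x^2 + y^2)) = -5x/y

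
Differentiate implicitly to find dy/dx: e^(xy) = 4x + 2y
Take d/dx of both sides. Since y is implicitly a function of x, the chain rule attaches a y' = dy/dx factor whenever we differentiate through y.

Set F(x, y) = (left side) − (right side), so the curve is F = 0. Differentiating each term of F:
  d/dx[-4x] = -4
  d/dx[-2y] = -2·y'
  d/dx[e^(xy)] = (x·y' + y)·e^(xy)

Collecting, the y'-free part is the partial derivative in x and the y' coefficient is the partial derivative in y:
  ∂F/∂x = y·e^(xy) - 4
  ∂F/∂y = x·e^(xy) - 2

so d/dx[F(x, y(x))] = ∂F/∂x + (∂F/∂y)·y' = 0. Rearranging,
  dy/dx = -(∂F/∂x)/(∂F/∂y) = -(y·e^(xy) - 4)/(x·e^(xy) - 2) = (-y·e^(xy) + 4)/(x·e^(xy) - 2)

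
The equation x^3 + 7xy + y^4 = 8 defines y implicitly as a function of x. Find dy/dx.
Take d/dx of both sides. Since y is implicitly a function of x, the chain rule attaches a y' = dy/dx factor whenever we differentiate through y.

Set F(x, y) = (left side) − (right side), so the curve is F = 0. Differentiating each term of F:
  d/dx[x^3] = 3x^2
  d/dx[7xy] = 7x·y' + 7y
  d/dx[y^4] = 4y^3·y'
  d/dx[-8] = 0

Collecting, the y'-free part is the partial derivative in x and the y' coefficient is the partial derivative in y:
  ∂F/∂x = 3x^2 + 7y
  ∂F/∂y = 7x + 4y^3

so d/dx[F(x, y(x))] = ∂F/∂x + (∂F/∂y)·y' = 0. Rearranging,
  dy/dx = -(∂F/∂x)/(∂F/∂y) = -(3x^2 + 7y)/(7x + 4y^3) = (-3x^2 - 7y)/(7x + 4y^3)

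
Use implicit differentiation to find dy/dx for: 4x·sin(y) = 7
Differentiate both sides with respect to x, treating y as y(x). By the chain rule, any term containing y contributes a factor of y' = dy/dx when we differentiate it.

Move every term to one side and write the relation as F(x, y) = 0. Term by term,
  d/dx[4x·sin(y)] = 4x·y'·cos(y) + 4sin(y)
  d/dx[-7] = 0

The pieces without y' make up ∂F/∂x and the coefficient of y' is ∂F/∂y:
  ∂F/∂x = 4sin(y),
  ∂F/∂y = 4x·cos(y).

Since d/dx[F] = ∂F/∂x + (∂F/∂y)·y' = 0, solve for y':
  (∂F/∂y)·y' = -∂F/∂x
  dy/dx = -(∂F/∂x)/(∂F/∂y) = -(4sin(y))/(4x·cos(y)) = -tan(y)/x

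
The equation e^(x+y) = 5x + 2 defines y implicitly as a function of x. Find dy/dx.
Apply d/dx to both sides, remembering that y depends on x. Each occurrence of y therefore brings in a y' = dy/dx via the chain rule.

With F(x, y) equal to the left-hand side minus the right, differentiate F term by term:
  d/dx[-5x] = -5
  d/dx[e^(x + y)] = (y' + 1)·e^(x + y)
  d/dx[-2] = 0
Adding these up, d/dx[F] = 0 becomes
  (e^(x + y) - 5) + (e^(x + y))·y' = 0,
so isolating y',
  dy/dx = -(e^(x + y) - 5)/(e^(x + y)) = 5e^(-x - y) - 1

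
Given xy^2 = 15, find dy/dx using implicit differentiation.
Differentiate both sides with respect to x, treating y as y(x). By the chain rule, any term containing y contributes a factor of y' = dy/dx when we differentiate it.

Move every term to one side and write the relation as F(x, y) = 0. Term by term,
  d/dx[xy^2] = 2xy·y' + y^2
  d/dx[-15] = 0

The pieces without y' make up ∂F/∂x and the coefficient of y' is ∂F/∂y:
  ∂F/∂x = y^2,
  ∂F/∂y = 2xy.

Since d/dx[F] = ∂F/∂x + (∂F/∂y)·y' = 0, solve for y':
  (∂F/∂y)·y' = -∂F/∂x
  dy/dx = -(∂F/∂x)/(∂F/∂y) = -(y^2)/(2xy) = -y/(2x)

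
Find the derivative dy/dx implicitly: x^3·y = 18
Apply d/dx to both sides, remembering that y depends on x. Each occurrence of y therefore brings in a y' = dy/dx via the chain rule.

With F(x, y) equal to the left-hand side minus the right, differentiate F term by term:
  d/dx[x^3y] = x^3·y' + 3x^2y
  d/dx[-18] = 0
Adding these up, d/dx[F] = 0 becomes
  (3x^2y) + (x^3)·y' = 0,
so isolating y',
  dy/dx = -(3x^2y)/(x^3) = -3y/x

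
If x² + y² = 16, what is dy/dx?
Differentiate both sides with respect to x, treating y as y(x). By the chain rule, any term containing y contributes a factor of y' = dy/dx when we differentiate it.

Move every term to one side and write the relation as F(x, y) = 0. Term by term,
  d/dx[x^2] = 2x
  d/dx[y^2] = 2y·y'
  d/dx[-16] = 0

The pieces without y' make up ∂F/∂x and the coefficient of y' is ∂F/∂y:
  ∂F/∂x = 2x,
  ∂F/∂y = 2y.

Since d/dx[F] = ∂F/∂x + (∂F/∂y)·y' = 0, solve for y':
  (∂F/∂y)·y' = -∂F/∂x
  dy/dx = -(∂F/∂x)/(∂F/∂y) = -(2x)/(2y) = -x/y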